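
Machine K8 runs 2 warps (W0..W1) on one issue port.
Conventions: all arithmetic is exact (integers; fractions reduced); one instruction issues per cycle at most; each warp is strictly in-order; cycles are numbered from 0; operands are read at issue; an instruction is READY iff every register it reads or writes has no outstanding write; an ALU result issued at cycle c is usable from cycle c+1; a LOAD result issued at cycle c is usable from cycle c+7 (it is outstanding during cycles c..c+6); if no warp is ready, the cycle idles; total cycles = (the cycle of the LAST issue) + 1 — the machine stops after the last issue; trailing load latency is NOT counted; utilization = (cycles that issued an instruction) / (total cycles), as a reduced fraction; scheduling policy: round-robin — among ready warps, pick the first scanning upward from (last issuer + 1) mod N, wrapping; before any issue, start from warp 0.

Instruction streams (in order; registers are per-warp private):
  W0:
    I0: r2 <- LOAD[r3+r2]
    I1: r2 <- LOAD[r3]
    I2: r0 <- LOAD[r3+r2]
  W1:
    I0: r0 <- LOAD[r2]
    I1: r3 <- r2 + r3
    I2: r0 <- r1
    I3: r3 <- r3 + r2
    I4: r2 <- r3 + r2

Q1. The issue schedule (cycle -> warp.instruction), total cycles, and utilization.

cycle 0: W0.I0
cycle 1: W1.I0
cycle 2: W1.I1
cycle 3: idle
cycle 4: idle
cycle 5: idle
cycle 6: idle
cycle 7: W0.I1
cycle 8: W1.I2
cycle 9: W1.I3
cycle 10: W1.I4
cycle 11: idle
cycle 12: idle
cycle 13: idle
cycle 14: W0.I2

Answer: 15 cycles, utilization 8/15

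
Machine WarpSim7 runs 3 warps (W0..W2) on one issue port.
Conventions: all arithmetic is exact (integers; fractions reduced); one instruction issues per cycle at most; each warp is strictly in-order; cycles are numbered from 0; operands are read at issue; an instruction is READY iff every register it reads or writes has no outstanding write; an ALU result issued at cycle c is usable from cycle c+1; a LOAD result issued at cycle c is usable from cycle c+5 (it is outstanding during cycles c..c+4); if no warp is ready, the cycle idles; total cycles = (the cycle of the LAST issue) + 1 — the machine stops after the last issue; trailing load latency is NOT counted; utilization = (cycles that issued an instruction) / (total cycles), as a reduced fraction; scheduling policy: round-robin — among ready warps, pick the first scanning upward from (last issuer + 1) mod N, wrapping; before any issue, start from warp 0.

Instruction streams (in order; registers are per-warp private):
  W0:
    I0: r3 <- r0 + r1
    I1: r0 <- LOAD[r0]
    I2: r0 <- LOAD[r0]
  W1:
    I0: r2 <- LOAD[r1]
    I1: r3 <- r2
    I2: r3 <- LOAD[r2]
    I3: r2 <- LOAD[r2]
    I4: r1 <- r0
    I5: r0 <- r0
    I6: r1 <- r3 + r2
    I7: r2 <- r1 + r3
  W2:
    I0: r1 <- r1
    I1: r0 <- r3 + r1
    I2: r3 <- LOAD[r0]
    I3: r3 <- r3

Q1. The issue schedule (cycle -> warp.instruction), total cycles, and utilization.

cycle 0: W0.I0
cycle 1: W1.I0
cycle 2: W2.I0
cycle 3: W0.I1
cycle 4: W2.I1
cycle 5: W2.I2
cycle 6: W1.I1
cycle 7: W1.I2
cycle 8: W0.I2
cycle 9: W1.I3
cycle 10: W2.I3
cycle 11: W1.I4
cycle 12: W1.I5
cycle 13: idle
cycle 14: W1.I6
cycle 15: W1.I7

Answer: 16 cycles, utilization 15/16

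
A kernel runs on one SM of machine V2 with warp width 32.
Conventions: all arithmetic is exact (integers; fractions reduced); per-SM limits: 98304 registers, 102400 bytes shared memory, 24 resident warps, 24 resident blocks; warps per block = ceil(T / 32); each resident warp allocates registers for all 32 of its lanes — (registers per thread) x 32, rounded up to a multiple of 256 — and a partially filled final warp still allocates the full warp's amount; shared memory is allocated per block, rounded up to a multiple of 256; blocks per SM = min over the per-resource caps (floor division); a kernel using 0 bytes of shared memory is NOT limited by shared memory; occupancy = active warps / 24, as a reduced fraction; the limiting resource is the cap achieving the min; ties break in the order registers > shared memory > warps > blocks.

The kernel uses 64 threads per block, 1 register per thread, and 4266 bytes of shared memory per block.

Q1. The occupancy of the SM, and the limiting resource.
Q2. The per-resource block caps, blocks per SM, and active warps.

Answer: occupancy 1, limited by warps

registers: 192 blocks
shared memory: 23 blocks
warps: 12 blocks
blocks: 24 blocks

Answer: 12 blocks, 24 active warps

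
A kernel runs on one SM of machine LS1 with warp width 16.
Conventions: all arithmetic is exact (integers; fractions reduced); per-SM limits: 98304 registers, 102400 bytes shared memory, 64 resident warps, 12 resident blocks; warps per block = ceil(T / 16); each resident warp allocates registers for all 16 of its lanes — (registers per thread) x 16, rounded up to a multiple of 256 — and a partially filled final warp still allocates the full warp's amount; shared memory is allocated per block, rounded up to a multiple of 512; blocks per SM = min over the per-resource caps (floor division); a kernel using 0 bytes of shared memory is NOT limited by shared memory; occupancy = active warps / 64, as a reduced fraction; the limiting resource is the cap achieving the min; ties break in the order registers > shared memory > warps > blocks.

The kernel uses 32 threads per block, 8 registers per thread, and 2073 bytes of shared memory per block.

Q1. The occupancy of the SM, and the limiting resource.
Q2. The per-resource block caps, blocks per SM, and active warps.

Answer: occupancy 3/8, limited by blocks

registers: 192 blocks
shared memory: 40 blocks
warps: 32 blocks
blocks: 12 blocks

Answer: 12 blocks, 24 active warps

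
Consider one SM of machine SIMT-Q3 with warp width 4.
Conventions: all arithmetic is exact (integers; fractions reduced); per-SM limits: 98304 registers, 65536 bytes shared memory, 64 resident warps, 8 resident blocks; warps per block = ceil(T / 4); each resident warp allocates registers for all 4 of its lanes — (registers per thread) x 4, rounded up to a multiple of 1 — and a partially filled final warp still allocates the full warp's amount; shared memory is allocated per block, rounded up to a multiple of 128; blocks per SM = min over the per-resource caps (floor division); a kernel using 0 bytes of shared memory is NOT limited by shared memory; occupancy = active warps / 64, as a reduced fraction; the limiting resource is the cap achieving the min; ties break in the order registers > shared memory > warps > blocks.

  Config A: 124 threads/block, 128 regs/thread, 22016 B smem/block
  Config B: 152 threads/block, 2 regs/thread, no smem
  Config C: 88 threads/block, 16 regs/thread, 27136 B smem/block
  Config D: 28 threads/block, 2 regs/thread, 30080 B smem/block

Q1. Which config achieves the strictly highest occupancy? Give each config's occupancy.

occupancies: A 31/32, B 19/32, C 11/16, D 7/32

Answer: A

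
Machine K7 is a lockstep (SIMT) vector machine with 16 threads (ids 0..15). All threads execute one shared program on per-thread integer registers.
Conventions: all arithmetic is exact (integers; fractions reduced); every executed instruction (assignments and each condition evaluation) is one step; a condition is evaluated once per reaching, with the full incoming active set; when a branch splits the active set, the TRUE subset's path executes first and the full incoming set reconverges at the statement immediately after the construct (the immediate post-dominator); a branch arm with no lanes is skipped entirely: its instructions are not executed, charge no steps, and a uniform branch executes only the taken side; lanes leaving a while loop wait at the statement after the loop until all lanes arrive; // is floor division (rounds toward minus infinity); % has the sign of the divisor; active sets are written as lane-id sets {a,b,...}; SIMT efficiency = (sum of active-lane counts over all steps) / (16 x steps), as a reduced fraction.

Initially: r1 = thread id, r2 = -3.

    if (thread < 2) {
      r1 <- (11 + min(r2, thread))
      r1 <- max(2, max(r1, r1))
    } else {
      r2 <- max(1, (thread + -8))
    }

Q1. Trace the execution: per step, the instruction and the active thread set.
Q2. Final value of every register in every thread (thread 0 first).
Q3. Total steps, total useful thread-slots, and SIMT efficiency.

step 0: eval (thread < 2)            {0,1,2,3,4,5,6,7,8,9,10,11,12,13,14,15}
step 1: r1 <- (11 + min(r2, thread)) {0,1}
step 2: r1 <- max(2, max(r1, r1))    {0,1}
step 3: r2 <- max(1, (thread + -8))  {2,3,4,5,6,7,8,9,10,11,12,13,14,15}

Answer: 4 steps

r1: 8,8,2,3,4,5,6,7,8,9,10,11,12,13,14,15
r2: -3,-3,1,1,1,1,1,1,1,1,2,3,4,5,6,7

steps = 4; useful = 34; efficiency = 34/64 = 17/32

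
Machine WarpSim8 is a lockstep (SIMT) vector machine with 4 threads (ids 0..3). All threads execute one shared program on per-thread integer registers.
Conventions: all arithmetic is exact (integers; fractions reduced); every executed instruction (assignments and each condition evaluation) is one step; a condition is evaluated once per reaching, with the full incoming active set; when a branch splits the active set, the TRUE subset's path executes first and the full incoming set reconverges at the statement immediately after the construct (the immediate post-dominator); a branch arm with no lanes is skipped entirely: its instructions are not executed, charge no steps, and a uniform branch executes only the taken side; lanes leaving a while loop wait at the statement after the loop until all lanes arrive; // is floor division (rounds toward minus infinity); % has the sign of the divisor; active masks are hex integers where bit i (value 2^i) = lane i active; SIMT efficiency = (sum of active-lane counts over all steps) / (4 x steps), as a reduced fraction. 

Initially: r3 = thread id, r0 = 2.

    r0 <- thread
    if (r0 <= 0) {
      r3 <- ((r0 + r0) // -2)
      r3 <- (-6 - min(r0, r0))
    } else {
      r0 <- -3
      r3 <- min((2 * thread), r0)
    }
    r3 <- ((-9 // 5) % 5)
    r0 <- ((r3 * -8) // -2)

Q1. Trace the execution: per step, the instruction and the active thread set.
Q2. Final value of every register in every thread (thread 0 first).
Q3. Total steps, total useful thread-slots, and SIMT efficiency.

step 0: r0 <- thread                 0xf
step 1: eval (r0 <= 0)               0xf
step 2: r3 <- ((r0 + r0) // -2)      0x1
step 3: r3 <- (-6 - min(r0, r0))     0x1
step 4: r0 <- -3                     0xe
step 5: r3 <- min((2 * thread), r0)  0xe
step 6: r3 <- ((-9 // 5) % 5)        0xf
step 7: r0 <- ((r3 * -8) // -2)      0xf

Answer: 8 steps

r3: 3,3,3,3
r0: 12,12,12,12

steps = 8; useful = 24; efficiency = 24/32 = 3/4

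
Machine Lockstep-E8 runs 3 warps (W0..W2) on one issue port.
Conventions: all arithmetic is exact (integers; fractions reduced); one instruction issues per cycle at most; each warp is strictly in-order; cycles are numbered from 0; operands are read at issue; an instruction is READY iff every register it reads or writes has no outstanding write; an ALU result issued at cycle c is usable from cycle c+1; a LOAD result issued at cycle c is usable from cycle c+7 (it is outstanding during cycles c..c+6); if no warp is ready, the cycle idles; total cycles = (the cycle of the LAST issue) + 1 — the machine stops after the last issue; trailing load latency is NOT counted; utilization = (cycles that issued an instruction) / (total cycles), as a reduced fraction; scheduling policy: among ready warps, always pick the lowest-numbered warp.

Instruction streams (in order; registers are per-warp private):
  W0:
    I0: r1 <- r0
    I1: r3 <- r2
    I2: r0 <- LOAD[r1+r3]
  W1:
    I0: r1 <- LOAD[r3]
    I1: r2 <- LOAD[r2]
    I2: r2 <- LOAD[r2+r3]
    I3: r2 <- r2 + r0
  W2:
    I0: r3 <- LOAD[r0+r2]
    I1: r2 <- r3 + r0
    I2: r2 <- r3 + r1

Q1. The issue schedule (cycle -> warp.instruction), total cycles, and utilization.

cycle 0: W0.I0
cycle 1: W0.I1
cycle 2: W0.I2
cycle 3: W1.I0
cycle 4: W1.I1
cycle 5: W2.I0
cycle 6: idle
cycle 7: idle
cycle 8: idle
cycle 9: idle
cycle 10: idle
cycle 11: W1.I2
cycle 12: W2.I1
cycle 13: W2.I2
cycle 14: idle
cycle 15: idle
cycle 16: idle
cycle 17: idle
cycle 18: W1.I3

Answer: 19 cycles, utilization 10/19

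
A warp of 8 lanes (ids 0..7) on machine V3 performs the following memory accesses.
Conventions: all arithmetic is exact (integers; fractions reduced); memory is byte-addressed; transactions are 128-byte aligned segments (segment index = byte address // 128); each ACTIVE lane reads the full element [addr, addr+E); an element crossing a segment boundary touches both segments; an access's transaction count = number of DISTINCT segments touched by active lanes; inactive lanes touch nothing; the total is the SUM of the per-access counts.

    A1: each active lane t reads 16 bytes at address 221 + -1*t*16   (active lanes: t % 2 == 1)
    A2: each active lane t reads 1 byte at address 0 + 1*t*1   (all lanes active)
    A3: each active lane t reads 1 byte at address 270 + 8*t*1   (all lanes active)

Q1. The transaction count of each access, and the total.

A1: 2 transactions
A2: 1 transaction
A3: 1 transaction

Answer: 2,1,1; total 4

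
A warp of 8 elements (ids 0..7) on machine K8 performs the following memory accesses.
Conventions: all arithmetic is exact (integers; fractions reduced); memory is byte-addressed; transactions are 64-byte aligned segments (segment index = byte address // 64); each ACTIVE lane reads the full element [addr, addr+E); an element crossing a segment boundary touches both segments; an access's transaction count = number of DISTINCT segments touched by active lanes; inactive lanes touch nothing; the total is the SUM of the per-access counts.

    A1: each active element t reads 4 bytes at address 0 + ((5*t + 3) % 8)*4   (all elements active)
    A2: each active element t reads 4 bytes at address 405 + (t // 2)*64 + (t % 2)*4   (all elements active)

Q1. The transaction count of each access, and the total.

A1: 1 transaction
A2: 4 transactions

Answer: 1,4; total 5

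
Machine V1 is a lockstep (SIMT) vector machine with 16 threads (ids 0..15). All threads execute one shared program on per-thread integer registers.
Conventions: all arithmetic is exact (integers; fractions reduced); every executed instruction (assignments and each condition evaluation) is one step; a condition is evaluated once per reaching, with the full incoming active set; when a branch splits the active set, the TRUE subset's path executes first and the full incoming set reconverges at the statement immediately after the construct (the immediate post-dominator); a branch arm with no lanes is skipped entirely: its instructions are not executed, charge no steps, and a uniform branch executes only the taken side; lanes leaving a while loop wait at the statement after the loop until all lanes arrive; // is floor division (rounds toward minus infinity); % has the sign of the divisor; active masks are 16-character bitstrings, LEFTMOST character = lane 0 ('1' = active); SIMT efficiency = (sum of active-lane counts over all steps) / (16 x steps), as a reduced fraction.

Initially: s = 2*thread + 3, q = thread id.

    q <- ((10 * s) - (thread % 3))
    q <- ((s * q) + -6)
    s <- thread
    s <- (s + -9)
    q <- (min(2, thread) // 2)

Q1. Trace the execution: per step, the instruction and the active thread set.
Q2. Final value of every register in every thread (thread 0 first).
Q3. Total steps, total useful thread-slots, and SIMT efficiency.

step 0: q <- ((10 * s) - (thread % 3)) 1111111111111111
step 1: q <- ((s * q) + -6)          1111111111111111
step 2: s <- thread                  1111111111111111
step 3: s <- (s + -9)                1111111111111111
step 4: q <- (min(2, thread) // 2)   1111111111111111

Answer: 5 steps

s: -9,-8,-7,-6,-5,-4,-3,-2,-1,0,1,2,3,4,5,6
q: 0,0,1,1,1,1,1,1,1,1,1,1,1,1,1,1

steps = 5; useful = 80; efficiency = 80/80 = 1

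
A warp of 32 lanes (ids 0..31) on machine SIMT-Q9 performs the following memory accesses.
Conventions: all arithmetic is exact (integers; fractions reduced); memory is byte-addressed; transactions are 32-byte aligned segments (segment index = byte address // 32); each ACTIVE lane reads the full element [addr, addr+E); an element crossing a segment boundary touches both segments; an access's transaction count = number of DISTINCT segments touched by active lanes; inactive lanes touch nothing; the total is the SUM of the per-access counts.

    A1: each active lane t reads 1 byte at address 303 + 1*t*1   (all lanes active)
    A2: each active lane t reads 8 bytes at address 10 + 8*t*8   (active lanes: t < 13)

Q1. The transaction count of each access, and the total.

A1: 2 transactions
A2: 13 transactions

Answer: 2,13; total 15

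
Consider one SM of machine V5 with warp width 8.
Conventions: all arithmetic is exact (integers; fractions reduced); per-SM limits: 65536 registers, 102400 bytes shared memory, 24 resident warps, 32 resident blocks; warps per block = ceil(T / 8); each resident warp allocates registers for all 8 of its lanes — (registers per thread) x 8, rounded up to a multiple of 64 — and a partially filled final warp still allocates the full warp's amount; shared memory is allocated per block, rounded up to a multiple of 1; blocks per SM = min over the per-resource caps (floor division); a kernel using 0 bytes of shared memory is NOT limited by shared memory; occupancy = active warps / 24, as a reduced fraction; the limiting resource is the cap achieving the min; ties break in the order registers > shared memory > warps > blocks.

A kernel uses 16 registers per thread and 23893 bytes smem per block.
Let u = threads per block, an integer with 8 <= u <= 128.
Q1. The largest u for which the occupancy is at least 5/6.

Answer: u = 96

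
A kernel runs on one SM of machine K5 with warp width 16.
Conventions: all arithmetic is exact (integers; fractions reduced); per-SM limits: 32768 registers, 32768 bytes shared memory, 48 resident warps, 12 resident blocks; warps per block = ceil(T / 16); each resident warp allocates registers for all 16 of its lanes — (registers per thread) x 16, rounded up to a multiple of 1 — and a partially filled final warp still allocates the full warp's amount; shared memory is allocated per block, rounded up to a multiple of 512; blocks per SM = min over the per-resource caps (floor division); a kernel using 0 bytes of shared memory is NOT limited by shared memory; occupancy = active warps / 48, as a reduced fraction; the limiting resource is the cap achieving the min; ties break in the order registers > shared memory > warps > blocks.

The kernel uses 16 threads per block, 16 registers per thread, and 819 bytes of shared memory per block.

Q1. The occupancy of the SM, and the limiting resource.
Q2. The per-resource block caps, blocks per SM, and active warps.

Answer: occupancy 1/4, limited by blocks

registers: 128 blocks
shared memory: 32 blocks
warps: 48 blocks
blocks: 12 blocks

Answer: 12 blocks, 12 active warps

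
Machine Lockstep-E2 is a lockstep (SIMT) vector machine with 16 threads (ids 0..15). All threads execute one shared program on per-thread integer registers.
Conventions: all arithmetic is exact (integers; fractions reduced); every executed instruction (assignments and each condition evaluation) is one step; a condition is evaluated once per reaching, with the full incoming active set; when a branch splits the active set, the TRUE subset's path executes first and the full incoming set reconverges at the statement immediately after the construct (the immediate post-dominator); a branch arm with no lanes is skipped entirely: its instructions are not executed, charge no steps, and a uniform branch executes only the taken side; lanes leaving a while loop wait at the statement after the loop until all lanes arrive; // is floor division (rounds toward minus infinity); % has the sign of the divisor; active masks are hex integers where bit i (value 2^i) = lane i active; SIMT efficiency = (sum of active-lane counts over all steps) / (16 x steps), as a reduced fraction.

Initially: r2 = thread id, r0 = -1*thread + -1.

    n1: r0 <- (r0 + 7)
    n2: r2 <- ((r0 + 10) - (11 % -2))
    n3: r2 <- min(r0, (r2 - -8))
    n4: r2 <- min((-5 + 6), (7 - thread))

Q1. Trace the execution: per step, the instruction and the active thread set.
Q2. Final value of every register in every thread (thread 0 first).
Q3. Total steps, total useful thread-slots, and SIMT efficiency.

step 0: r0 <- (r0 + 7)               0xffff
step 1: r2 <- ((r0 + 10) - (11 % -2)) 0xffff
step 2: r2 <- min(r0, (r2 - -8))     0xffff
step 3: r2 <- min((-5 + 6), (7 - thread)) 0xffff

Answer: 4 steps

r2: 1,1,1,1,1,1,1,0,-1,-2,-3,-4,-5,-6,-7,-8
r0: 6,5,4,3,2,1,0,-1,-2,-3,-4,-5,-6,-7,-8,-9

steps = 4; useful = 64; efficiency = 64/64 = 1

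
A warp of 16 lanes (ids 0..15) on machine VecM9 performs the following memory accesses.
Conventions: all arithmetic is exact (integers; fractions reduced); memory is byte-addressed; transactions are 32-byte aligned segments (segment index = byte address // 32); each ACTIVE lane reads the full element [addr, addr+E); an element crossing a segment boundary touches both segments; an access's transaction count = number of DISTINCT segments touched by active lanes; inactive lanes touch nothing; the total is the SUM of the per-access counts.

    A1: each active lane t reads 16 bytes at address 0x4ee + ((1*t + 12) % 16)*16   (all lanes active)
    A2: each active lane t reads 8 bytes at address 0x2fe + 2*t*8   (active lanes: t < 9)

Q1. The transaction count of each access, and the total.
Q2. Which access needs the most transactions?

A1: 9 transactions
A2: 6 transactions

Answer: 9,6; total 15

Answer: A1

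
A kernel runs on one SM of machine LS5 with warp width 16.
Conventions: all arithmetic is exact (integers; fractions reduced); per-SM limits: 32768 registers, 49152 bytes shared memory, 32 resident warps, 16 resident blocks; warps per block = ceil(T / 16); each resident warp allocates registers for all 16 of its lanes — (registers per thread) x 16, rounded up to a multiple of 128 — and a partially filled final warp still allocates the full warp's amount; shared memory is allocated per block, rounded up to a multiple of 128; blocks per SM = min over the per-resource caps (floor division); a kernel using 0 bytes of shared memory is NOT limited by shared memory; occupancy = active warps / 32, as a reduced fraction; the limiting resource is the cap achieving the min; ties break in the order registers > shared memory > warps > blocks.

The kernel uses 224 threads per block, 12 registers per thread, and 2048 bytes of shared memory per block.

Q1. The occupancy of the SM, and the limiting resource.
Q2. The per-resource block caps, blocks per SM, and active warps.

Answer: occupancy 7/8, limited by warps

registers: 9 blocks
shared memory: 24 blocks
warps: 2 blocks
blocks: 16 blocks

Answer: 2 blocks, 28 active warps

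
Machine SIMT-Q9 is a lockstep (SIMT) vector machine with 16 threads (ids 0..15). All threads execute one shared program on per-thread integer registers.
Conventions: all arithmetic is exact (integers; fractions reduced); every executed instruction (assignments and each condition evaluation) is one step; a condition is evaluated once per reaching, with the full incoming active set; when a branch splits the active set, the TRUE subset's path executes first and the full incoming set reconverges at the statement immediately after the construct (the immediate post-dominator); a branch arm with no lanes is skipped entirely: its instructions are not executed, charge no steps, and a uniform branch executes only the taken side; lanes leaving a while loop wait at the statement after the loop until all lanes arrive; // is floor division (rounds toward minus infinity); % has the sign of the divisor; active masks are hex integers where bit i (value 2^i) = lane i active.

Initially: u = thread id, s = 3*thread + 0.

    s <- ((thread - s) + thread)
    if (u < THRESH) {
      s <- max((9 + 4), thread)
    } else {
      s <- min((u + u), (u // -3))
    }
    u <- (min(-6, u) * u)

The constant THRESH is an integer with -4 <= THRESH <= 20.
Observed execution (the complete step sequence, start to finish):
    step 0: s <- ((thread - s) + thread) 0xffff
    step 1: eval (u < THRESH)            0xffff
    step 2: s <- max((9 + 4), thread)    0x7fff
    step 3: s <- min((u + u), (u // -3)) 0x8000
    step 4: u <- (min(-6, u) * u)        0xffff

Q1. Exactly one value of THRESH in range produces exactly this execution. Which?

Answer: THRESH = 15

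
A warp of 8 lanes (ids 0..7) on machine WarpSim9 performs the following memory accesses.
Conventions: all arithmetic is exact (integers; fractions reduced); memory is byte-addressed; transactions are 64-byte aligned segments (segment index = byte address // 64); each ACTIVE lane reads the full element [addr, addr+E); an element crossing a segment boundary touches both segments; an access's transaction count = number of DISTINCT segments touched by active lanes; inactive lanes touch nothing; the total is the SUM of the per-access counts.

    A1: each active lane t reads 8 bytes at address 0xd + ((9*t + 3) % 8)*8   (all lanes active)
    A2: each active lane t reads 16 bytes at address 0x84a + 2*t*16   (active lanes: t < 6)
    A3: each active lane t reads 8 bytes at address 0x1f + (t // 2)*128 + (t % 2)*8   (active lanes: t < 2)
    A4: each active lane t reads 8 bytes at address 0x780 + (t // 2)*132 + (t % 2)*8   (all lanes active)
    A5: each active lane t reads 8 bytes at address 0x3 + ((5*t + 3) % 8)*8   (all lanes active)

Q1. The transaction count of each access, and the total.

A1: 2 transactions
A2: 3 transactions
A3: 1 transaction
A4: 4 transactions
A5: 2 transactions

Answer: 2,3,1,4,2; total 12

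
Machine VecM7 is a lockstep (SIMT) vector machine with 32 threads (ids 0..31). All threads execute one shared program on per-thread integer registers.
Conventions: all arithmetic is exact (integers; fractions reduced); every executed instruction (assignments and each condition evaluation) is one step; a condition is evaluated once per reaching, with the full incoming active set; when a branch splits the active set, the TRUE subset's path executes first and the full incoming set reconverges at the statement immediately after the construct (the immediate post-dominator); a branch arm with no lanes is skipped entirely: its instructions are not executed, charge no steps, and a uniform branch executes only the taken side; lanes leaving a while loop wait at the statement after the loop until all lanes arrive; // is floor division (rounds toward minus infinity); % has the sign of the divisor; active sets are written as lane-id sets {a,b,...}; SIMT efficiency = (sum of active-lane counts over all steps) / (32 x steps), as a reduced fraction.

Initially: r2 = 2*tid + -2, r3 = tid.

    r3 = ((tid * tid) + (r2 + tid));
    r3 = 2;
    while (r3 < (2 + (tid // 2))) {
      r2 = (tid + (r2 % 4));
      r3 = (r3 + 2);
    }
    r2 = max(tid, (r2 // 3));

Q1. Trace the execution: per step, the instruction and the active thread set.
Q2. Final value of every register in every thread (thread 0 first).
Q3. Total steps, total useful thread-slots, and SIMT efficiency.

step 0: r3 <- ((tid * tid) + (r2 + tid)) {0,1,2,3,4,5,6,7,8,9,10,11,12,13,14,15,16,17,18,19,20,21,22,23,24,25,26,27,28,29,30,31}
step 1: r3 <- 2                      {0,1,2,3,4,5,6,7,8,9,10,11,12,13,14,15,16,17,18,19,20,21,22,23,24,25,26,27,28,29,30,31}
step 2: eval (r3 < (2 + (tid // 2))) {0,1,2,3,4,5,6,7,8,9,10,11,12,13,14,15,16,17,18,19,20,21,22,23,24,25,26,27,28,29,30,31}
step 3: r2 <- (tid + (r2 % 4))       {2,3,4,5,6,7,8,9,10,11,12,13,14,15,16,17,18,19,20,21,22,23,24,25,26,27,28,29,30,31}
step 4: r3 <- (r3 + 2)               {2,3,4,5,6,7,8,9,10,11,12,13,14,15,16,17,18,19,20,21,22,23,24,25,26,27,28,29,30,31}
step 5: eval (r3 < (2 + (tid // 2))) {2,3,4,5,6,7,8,9,10,11,12,13,14,15,16,17,18,19,20,21,22,23,24,25,26,27,28,29,30,31}
step 6: r2 <- (tid + (r2 % 4))       {6,7,8,9,10,11,12,13,14,15,16,17,18,19,20,21,22,23,24,25,26,27,28,29,30,31}
step 7: r3 <- (r3 + 2)               {6,7,8,9,10,11,12,13,14,15,16,17,18,19,20,21,22,23,24,25,26,27,28,29,30,31}
step 8: eval (r3 < (2 + (tid // 2))) {6,7,8,9,10,11,12,13,14,15,16,17,18,19,20,21,22,23,24,25,26,27,28,29,30,31}
step 9: r2 <- (tid + (r2 % 4))       {10,11,12,13,14,15,16,17,18,19,20,21,22,23,24,25,26,27,28,29,30,31}
step 10: r3 <- (r3 + 2)               {10,11,12,13,14,15,16,17,18,19,20,21,22,23,24,25,26,27,28,29,30,31}
step 11: eval (r3 < (2 + (tid // 2))) {10,11,12,13,14,15,16,17,18,19,20,21,22,23,24,25,26,27,28,29,30,31}
step 12: r2 <- (tid + (r2 % 4))       {14,15,16,17,18,19,20,21,22,23,24,25,26,27,28,29,30,31}
step 13: r3 <- (r3 + 2)               {14,15,16,17,18,19,20,21,22,23,24,25,26,27,28,29,30,31}
step 14: eval (r3 < (2 + (tid // 2))) {14,15,16,17,18,19,20,21,22,23,24,25,26,27,28,29,30,31}
step 15: r2 <- (tid + (r2 % 4))       {18,19,20,21,22,23,24,25,26,27,28,29,30,31}
step 16: r3 <- (r3 + 2)               {18,19,20,21,22,23,24,25,26,27,28,29,30,31}
step 17: eval (r3 < (2 + (tid // 2))) {18,19,20,21,22,23,24,25,26,27,28,29,30,31}
step 18: r2 <- (tid + (r2 % 4))       {22,23,24,25,26,27,28,29,30,31}
step 19: r3 <- (r3 + 2)               {22,23,24,25,26,27,28,29,30,31}
step 20: eval (r3 < (2 + (tid // 2))) {22,23,24,25,26,27,28,29,30,31}
step 21: r2 <- (tid + (r2 % 4))       {26,27,28,29,30,31}
step 22: r3 <- (r3 + 2)               {26,27,28,29,30,31}
step 23: eval (r3 < (2 + (tid // 2))) {26,27,28,29,30,31}
step 24: r2 <- (tid + (r2 % 4))       {30,31}
step 25: r3 <- (r3 + 2)               {30,31}
step 26: eval (r3 < (2 + (tid // 2))) {30,31}
step 27: r2 <- max(tid, (r2 // 3))    {0,1,2,3,4,5,6,7,8,9,10,11,12,13,14,15,16,17,18,19,20,21,22,23,24,25,26,27,28,29,30,31}

Answer: 28 steps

r2: 0,1,2,3,4,5,6,7,8,9,10,11,12,13,14,15,16,17,18,19,20,21,22,23,24,25,26,27,28,29,30,31
r3: 2,2,4,4,4,4,6,6,6,6,8,8,8,8,10,10,10,10,12,12,12,12,14,14,14,14,16,16,16,16,18,18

steps = 28; useful = 512; efficiency = 512/896 = 4/7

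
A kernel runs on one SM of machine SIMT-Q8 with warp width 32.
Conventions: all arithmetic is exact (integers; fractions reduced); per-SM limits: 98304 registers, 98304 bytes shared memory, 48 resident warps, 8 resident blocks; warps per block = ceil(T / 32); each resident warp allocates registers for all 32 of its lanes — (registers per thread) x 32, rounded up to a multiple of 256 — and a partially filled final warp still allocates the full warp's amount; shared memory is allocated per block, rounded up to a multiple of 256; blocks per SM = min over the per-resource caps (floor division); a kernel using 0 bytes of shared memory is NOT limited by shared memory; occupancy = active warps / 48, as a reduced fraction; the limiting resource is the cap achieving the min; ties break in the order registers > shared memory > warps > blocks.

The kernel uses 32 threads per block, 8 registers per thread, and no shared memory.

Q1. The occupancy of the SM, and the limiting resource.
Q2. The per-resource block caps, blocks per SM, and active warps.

Answer: occupancy 1/6, limited by blocks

registers: 384 blocks
shared memory: no limit (kernel uses none)
warps: 48 blocks
blocks: 8 blocks

Answer: 8 blocks, 8 active warps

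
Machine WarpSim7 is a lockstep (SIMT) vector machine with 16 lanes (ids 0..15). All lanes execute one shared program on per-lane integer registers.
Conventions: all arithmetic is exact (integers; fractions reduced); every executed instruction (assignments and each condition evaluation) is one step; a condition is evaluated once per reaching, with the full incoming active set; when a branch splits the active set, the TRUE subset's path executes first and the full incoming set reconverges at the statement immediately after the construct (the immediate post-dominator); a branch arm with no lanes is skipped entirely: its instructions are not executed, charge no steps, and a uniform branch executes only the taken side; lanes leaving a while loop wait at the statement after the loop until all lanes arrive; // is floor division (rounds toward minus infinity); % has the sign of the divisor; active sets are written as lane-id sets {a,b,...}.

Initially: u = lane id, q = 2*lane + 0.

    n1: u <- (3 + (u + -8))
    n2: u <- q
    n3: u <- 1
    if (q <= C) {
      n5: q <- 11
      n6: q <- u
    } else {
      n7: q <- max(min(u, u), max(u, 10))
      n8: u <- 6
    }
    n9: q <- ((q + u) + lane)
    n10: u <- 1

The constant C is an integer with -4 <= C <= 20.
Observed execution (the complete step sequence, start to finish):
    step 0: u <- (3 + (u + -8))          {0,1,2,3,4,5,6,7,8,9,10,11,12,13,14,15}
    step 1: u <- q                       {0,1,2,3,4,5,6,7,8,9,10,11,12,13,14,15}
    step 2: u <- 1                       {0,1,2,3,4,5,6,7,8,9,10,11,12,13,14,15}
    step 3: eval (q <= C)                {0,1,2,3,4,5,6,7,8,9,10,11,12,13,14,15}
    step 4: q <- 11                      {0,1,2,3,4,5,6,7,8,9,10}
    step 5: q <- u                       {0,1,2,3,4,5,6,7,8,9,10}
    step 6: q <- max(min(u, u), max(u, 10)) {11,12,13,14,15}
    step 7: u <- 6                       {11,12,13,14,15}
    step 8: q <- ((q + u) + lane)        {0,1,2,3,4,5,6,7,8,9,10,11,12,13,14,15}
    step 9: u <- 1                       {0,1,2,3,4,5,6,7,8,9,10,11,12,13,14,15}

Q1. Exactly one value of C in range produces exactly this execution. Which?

Answer: C = 20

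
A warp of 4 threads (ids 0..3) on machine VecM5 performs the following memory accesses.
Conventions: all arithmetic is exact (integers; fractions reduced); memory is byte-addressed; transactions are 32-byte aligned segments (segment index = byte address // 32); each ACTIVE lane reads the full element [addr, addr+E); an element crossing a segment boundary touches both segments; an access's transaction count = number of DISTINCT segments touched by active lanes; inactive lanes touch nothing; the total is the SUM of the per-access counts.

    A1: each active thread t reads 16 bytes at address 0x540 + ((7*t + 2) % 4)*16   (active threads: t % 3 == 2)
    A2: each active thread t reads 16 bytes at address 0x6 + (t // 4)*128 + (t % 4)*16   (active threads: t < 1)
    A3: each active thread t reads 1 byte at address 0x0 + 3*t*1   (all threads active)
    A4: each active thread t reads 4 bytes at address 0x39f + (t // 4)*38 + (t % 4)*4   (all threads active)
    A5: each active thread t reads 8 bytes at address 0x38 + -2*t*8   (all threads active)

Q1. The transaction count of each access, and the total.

A1: 1 transaction
A2: 1 transaction
A3: 1 transaction
A4: 2 transactions
A5: 2 transactions

Answer: 1,1,1,2,2; total 7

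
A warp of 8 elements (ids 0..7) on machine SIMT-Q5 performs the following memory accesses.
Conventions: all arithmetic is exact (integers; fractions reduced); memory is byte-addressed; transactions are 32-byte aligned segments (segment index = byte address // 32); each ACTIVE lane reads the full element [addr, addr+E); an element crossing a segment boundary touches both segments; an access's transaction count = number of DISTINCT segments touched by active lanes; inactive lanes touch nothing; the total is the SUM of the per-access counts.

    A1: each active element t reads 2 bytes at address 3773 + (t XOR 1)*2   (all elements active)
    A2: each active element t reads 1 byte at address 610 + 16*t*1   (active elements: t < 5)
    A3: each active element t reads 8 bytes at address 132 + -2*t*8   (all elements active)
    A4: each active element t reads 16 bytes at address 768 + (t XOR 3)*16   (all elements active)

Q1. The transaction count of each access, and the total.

A1: 2 transactions
A2: 3 transactions
A3: 5 transactions
A4: 4 transactions

Answer: 2,3,5,4; total 14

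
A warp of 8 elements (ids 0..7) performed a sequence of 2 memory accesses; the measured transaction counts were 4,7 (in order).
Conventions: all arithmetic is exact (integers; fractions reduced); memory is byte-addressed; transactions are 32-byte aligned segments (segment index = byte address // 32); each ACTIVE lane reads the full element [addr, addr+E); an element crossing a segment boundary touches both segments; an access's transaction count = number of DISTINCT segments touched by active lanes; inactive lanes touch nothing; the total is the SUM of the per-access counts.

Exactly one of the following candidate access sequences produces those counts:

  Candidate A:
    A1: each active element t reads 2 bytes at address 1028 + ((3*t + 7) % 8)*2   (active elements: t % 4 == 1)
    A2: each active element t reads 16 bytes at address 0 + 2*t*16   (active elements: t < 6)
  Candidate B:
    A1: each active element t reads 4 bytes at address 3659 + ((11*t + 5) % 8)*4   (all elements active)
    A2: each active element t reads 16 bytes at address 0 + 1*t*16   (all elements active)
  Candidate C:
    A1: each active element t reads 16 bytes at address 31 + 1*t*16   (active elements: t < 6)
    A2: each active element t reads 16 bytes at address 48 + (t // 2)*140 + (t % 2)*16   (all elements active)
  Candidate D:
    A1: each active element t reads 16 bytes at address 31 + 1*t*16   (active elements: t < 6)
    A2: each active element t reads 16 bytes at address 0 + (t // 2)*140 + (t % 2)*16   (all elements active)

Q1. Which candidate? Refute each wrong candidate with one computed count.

A: A1 gives 1 transaction, not 4
B: A1 gives 2 transactions, not 4
C: A2 gives 8 transactions, not 7
D: all counts match (4,7)

Answer: D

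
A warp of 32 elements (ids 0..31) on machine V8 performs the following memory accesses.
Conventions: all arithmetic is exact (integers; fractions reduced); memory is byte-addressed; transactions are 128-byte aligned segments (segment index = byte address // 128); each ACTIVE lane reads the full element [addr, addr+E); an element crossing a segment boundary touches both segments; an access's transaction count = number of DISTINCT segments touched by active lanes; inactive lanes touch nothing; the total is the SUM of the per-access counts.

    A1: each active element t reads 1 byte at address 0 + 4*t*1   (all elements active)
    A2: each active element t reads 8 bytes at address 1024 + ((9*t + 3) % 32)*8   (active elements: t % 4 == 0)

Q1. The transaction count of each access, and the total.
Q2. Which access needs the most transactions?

A1: 1 transaction
A2: 2 transactions

Answer: 1,2; total 3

Answer: A2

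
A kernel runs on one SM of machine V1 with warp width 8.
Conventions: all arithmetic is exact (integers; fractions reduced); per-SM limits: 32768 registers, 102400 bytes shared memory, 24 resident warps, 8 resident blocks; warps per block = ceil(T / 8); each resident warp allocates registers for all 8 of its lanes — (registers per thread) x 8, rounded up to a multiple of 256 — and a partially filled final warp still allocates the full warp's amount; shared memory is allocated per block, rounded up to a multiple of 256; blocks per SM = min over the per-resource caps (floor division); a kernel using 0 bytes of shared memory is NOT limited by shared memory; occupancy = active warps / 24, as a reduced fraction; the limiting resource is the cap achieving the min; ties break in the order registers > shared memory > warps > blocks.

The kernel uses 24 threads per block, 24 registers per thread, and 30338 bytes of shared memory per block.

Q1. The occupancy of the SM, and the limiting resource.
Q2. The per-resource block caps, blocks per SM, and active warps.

Answer: occupancy 3/8, limited by shared memory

registers: 42 blocks
shared memory: 3 blocks
warps: 8 blocks
blocks: 8 blocks

Answer: 3 blocks, 9 active warps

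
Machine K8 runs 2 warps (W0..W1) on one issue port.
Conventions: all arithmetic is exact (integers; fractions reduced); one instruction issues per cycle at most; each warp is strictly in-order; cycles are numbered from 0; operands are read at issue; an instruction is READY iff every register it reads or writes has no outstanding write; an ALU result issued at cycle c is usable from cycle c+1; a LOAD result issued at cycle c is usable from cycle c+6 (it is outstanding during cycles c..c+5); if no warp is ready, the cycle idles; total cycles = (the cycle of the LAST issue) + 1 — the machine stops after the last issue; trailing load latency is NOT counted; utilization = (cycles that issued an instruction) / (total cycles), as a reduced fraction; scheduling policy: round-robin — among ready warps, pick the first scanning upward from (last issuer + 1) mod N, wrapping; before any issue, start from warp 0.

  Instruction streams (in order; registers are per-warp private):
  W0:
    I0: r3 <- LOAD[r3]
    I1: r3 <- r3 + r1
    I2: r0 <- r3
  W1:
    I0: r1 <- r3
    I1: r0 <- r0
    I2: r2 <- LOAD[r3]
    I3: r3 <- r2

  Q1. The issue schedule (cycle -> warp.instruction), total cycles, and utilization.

cycle 0: W0.I0
cycle 1: W1.I0
cycle 2: W1.I1
cycle 3: W1.I2
cycle 4: idle
cycle 5: idle
cycle 6: W0.I1
cycle 7: W0.I2
cycle 8: idle
cycle 9: W1.I3

Answer: 10 cycles, utilization 7/10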